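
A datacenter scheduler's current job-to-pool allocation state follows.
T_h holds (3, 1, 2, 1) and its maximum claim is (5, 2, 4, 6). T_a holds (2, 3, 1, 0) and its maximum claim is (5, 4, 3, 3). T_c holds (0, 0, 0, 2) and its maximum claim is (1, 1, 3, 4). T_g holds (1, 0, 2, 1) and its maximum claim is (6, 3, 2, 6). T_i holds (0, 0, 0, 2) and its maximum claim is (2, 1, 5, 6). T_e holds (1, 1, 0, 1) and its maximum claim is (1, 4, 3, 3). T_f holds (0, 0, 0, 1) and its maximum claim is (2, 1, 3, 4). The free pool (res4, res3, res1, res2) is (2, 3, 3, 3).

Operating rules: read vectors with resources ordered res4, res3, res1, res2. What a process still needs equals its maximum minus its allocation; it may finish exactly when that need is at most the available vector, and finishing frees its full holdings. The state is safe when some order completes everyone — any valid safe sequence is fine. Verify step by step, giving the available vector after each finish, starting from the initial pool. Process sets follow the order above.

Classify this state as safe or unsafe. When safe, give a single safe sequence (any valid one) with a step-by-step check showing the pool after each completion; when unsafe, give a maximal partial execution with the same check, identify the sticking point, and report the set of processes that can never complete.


The state is SAFE; one workable sequence: T_e, T_c, T_a, T_h, T_g, T_i, T_f.
Key observation: the order's first zero-slack moment is T_e ((0, 3, 3, 2) needed, (2, 3, 3, 3) free — a requested resource with nothing to spare).
Verifying each step:
  pool = (2, 3, 3, 3)
  T_e: need (0, 3, 3, 2) fits (2, 3, 3, 3); releases (1, 1, 0, 1), pool now (3, 4, 3, 4)
  T_c: need (1, 1, 3, 2) fits (3, 4, 3, 4); releases (0, 0, 0, 2), pool now (3, 4, 3, 6)
  T_a: need (3, 1, 2, 3) fits (3, 4, 3, 6); releases (2, 3, 1, 0), pool now (5, 7, 4, 6)
  T_h: need (2, 1, 2, 5) fits (5, 7, 4, 6); releases (3, 1, 2, 1), pool now (8, 8, 6, 7)
  T_g: need (5, 3, 0, 5) fits (8, 8, 6, 7); releases (1, 0, 2, 1), pool now (9, 8, 8, 8)
  T_i: need (2, 1, 5, 4) fits (9, 8, 8, 8); releases (0, 0, 0, 2), pool now (9, 8, 8, 10)
  T_f: need (2, 1, 3, 3) fits (9, 8, 8, 10); releases (0, 0, 0, 1), pool now (9, 8, 8, 11)


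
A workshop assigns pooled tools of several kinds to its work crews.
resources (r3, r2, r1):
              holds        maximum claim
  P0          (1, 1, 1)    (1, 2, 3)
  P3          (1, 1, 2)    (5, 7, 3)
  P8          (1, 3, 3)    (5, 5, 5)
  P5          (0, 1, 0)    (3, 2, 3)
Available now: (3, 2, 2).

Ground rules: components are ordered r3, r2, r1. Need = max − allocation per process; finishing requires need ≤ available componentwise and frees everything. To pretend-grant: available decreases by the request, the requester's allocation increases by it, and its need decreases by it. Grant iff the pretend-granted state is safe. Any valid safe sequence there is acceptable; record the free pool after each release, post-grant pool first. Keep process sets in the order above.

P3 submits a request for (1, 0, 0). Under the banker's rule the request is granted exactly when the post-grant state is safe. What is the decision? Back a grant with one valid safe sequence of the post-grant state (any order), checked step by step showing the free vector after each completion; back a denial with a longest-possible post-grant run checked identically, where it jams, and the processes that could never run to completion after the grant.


DENY: after the grant no complete ordering would exist.
Key observation: after P0, P5 the pool peaks at (3, 4, 3), and each blocked process is short somewhere: P3 on r2; P8 on r3.
After a pretend grant, a maximal execution: P0, P5 — then nothing else fits. Verifying each step:
  pool = (2, 2, 2)
  P0 needs (0, 1, 2) <= (2, 2, 2) -> finishes; pool += (1, 1, 1) = (3, 3, 3)
  P5 needs (3, 1, 3) <= (3, 3, 3) -> finishes; pool += (0, 1, 0) = (3, 4, 3)
  P3 cannot run: need (3, 6, 1) vs free (3, 4, 3) (insufficient r2)
  P8 cannot run: need (4, 2, 2) vs free (3, 4, 3) (insufficient r3)
Post-grant, the permanently blocked set is P3 and P8.


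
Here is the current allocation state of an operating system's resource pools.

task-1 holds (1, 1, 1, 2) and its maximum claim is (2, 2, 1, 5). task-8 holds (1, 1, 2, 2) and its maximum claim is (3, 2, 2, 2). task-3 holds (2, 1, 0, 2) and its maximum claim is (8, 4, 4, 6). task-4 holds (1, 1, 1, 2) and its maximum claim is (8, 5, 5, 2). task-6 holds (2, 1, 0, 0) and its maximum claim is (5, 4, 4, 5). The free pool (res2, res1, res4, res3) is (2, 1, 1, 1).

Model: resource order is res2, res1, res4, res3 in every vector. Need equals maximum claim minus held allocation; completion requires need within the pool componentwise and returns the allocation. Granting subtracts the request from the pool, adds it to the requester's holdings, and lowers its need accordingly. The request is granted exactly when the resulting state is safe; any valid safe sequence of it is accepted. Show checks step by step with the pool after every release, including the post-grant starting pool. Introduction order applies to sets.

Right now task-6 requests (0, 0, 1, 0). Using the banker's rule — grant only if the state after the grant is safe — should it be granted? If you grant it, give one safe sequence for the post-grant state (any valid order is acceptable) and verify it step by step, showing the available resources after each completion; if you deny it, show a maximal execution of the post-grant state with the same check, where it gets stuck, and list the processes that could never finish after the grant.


GRANT: granting preserves safety; a valid post-grant sequence is task-8, task-1, task-6, task-3, task-4.
Key observation: even at the reduced pool (2, 1, 0, 1), task-8 fits immediately, so safety survives the grant.
Step-by-step check of the post-grant state:
  pool = (2, 1, 0, 1)
  task-8: need (2, 1, 0, 0) fits (2, 1, 0, 1); releases (1, 1, 2, 2), pool now (3, 2, 2, 3)
  task-1: need (1, 1, 0, 3) fits (3, 2, 2, 3); releases (1, 1, 1, 2), pool now (4, 3, 3, 5)
  task-6: need (3, 3, 3, 5) fits (4, 3, 3, 5); releases (2, 1, 1, 0), pool now (6, 4, 4, 5)
  task-3: need (6, 3, 4, 4) fits (6, 4, 4, 5); releases (2, 1, 0, 2), pool now (8, 5, 4, 7)
  task-4: need (7, 4, 4, 0) fits (8, 5, 4, 7); releases (1, 1, 1, 2), pool now (9, 6, 5, 9)


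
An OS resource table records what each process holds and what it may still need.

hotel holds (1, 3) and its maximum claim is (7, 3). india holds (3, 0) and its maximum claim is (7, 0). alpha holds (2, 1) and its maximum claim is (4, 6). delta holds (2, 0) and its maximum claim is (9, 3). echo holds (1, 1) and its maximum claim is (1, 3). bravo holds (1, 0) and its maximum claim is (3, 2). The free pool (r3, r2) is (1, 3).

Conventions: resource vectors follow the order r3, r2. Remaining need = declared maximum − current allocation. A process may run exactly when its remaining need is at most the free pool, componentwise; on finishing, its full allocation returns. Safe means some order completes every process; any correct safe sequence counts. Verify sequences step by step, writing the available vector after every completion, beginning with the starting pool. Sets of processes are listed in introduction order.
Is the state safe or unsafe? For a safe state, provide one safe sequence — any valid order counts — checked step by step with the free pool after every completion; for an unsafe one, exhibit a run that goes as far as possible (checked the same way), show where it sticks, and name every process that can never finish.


UNSAFE — no complete ordering exists.
Key observation: after echo, bravo the pool peaks at (3, 4), and each blocked process is short somewhere: hotel on r3; india on r3; alpha on r2; delta on r3.
The run echo, bravo cannot be extended any further. Verifying each step:
  pool = (1, 3)
  run echo (needs (0, 2), free (1, 3)); after release of (1, 1) the pool is (2, 4)
  run bravo (needs (2, 2), free (2, 4)); after release of (1, 0) the pool is (3, 4)
  hotel cannot run: need (6, 0) vs free (3, 4) (insufficient r3)
  india cannot run: need (4, 0) vs free (3, 4) (insufficient r3)
  alpha cannot run: need (2, 5) vs free (3, 4) (insufficient r2)
  delta cannot run: need (7, 3) vs free (3, 4) (insufficient r3)
Permanently blocked: hotel, india, alpha and delta.


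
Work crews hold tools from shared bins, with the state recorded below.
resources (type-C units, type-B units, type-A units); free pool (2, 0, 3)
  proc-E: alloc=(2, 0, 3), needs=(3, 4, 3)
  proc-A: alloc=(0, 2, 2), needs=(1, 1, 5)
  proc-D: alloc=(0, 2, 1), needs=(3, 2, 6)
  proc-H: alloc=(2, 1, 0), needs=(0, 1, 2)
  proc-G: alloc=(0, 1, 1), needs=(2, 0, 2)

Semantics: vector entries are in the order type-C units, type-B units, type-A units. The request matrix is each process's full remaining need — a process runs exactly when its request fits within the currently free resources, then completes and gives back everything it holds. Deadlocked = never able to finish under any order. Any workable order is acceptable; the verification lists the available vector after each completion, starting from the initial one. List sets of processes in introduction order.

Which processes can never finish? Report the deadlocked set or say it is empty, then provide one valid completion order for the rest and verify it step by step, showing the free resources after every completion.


Deadlocked set: proc-E, proc-A and proc-D.
Key observation: after proc-G, proc-H the pool peaks at (4, 2, 4), and each blocked process is short somewhere: proc-E on type-B units; proc-A on type-A units; proc-D on type-A units.
A valid finishing order for the others: proc-G, proc-H. Step-by-step check:
  pool = (2, 0, 3)
  proc-G: need (2, 0, 2) fits (2, 0, 3); releases (0, 1, 1), pool now (2, 1, 4)
  proc-H: need (0, 1, 2) fits (2, 1, 4); releases (2, 1, 0), pool now (4, 2, 4)
None of the blocked processes ever fits:
  proc-E still needs (3, 4, 3) but only (4, 2, 4) is free — short on type-B units
  proc-A still needs (1, 1, 5) but only (4, 2, 4) is free — short on type-A units
  proc-D still needs (3, 2, 6) but only (4, 2, 4) is free — short on type-A units


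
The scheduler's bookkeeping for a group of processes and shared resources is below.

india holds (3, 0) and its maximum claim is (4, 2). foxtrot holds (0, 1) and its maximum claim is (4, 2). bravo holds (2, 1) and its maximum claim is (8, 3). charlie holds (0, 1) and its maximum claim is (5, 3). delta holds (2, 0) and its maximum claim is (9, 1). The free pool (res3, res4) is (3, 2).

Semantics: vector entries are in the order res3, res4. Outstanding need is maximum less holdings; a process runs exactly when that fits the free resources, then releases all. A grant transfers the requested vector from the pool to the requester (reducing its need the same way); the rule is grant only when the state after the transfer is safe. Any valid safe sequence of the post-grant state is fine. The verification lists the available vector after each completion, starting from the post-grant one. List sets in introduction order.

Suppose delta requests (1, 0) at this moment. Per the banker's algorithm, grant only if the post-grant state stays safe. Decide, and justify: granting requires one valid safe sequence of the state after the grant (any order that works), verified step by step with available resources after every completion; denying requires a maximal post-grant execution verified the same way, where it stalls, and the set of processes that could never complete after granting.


DENY — the pretend-granted state is unsafe.
Key observation: no order helps: past india, charlie, foxtrot, the free pool tops out at (5, 4), below what each blocked process needs in res3.
On the post-grant state, india, charlie, foxtrot is a maximal run — nothing extends it. Step-by-step check:
  pool = (2, 2)
  run india (needs (1, 2), free (2, 2)); after release of (3, 0) the pool is (5, 2)
  run charlie (needs (5, 2), free (5, 2)); after release of (0, 1) the pool is (5, 3)
  run foxtrot (needs (4, 1), free (5, 3)); after release of (0, 1) the pool is (5, 4)
  blocked: bravo wants (6, 2), pool (5, 4) — not enough res3
  blocked: delta wants (6, 1), pool (5, 4) — not enough res3
Post-grant, the permanently blocked set is bravo and delta.


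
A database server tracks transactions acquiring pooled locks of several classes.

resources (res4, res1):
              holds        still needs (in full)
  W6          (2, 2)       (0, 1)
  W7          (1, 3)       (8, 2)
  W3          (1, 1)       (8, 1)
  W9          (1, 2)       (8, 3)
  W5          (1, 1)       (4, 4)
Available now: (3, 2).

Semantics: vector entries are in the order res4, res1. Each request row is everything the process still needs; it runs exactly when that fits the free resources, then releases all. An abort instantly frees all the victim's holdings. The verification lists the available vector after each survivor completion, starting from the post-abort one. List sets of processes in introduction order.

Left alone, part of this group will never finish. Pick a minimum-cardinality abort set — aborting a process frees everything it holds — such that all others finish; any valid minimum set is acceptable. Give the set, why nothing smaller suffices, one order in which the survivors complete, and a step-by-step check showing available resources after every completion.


The answer: abort W7 and W9.
Key observation: W3 could never have finished before the abort; with (2, 5) returned by W7 and W9, it fits at step 3.
Why nothing smaller works — every single abort fails: W6 alone leaves W7 blocked (short on res4); W7 alone leaves W3 blocked (short on res4); W3 alone leaves W7 blocked (short on res4); W9 alone leaves W7 blocked (short on res4); W5 alone leaves W7 blocked (short on res4).
The survivors complete as W5, W6, W3. Verifying each step (starting from the post-abort pool):
  pool = (5, 7)
  W5 needs (4, 4) <= (5, 7) -> finishes; pool += (1, 1) = (6, 8)
  W6 needs (0, 1) <= (6, 8) -> finishes; pool += (2, 2) = (8, 10)
  W3 needs (8, 1) <= (8, 10) -> finishes; pool += (1, 1) = (9, 11)


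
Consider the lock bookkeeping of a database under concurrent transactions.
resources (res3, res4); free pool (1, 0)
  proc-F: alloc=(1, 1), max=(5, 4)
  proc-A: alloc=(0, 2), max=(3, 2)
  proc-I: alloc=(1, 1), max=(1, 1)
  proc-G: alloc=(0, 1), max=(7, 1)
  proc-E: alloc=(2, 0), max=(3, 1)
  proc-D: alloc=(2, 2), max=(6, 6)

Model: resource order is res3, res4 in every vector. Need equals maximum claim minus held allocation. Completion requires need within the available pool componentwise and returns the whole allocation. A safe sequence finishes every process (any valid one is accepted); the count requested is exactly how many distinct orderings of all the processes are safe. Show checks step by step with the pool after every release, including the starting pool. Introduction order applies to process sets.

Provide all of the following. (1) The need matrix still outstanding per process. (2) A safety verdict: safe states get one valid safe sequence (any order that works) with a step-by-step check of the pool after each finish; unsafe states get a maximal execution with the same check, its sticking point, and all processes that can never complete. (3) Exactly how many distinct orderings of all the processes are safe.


(1) Need matrix, components ordered res3, res4:
  proc-F: (4, 3)
  proc-A: (3, 0)
  proc-I: (0, 0)
  proc-G: (7, 0)
  proc-E: (1, 1)
  proc-D: (4, 4)
(2) SAFE — a valid safe sequence is proc-I, proc-E, proc-A, proc-F, proc-D, proc-G.
Key observation: reading the order forward, proc-E is the first process whose need (1, 1) meets the free pool (2, 1) exactly on a resource it requests.
Check, step by step:
  pool = (1, 0)
  proc-I needs (0, 0) <= (1, 0) -> finishes; pool += (1, 1) = (2, 1)
  proc-E needs (1, 1) <= (2, 1) -> finishes; pool += (2, 0) = (4, 1)
  proc-A needs (3, 0) <= (4, 1) -> finishes; pool += (0, 2) = (4, 3)
  proc-F needs (4, 3) <= (4, 3) -> finishes; pool += (1, 1) = (5, 4)
  proc-D needs (4, 4) <= (5, 4) -> finishes; pool += (2, 2) = (7, 6)
  proc-G needs (7, 0) <= (7, 6) -> finishes; pool += (0, 1) = (7, 7)
(3) Precisely 1 of the possible complete orderings is a safe sequence.


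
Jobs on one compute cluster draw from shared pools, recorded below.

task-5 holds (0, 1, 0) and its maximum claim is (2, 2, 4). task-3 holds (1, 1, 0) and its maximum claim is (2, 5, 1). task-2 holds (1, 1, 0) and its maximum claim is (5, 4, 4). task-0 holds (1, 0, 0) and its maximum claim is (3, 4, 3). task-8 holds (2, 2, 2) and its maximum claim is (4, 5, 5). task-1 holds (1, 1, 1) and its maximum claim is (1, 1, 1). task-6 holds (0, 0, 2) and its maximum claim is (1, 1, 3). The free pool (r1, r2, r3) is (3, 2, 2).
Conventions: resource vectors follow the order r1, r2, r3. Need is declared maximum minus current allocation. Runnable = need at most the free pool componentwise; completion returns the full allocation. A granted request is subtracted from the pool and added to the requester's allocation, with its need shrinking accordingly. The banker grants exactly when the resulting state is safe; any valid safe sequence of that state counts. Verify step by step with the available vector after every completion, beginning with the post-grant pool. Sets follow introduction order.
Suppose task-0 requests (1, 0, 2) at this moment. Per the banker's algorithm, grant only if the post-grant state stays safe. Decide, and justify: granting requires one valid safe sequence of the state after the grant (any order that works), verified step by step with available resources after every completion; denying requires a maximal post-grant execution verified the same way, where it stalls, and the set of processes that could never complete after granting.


GRANT. The post-grant state is safe; one safe sequence: task-1, task-6, task-8, task-5, task-0, task-3, task-2.
Key observation: (2, 2, 0) free after granting still covers task-1 first, and each release covers the next.
Step-by-step check of the post-grant state:
  pool = (2, 2, 0)
  task-1: need (0, 0, 0) fits (2, 2, 0); releases (1, 1, 1), pool now (3, 3, 1)
  task-6: need (1, 1, 1) fits (3, 3, 1); releases (0, 0, 2), pool now (3, 3, 3)
  task-8: need (2, 3, 3) fits (3, 3, 3); releases (2, 2, 2), pool now (5, 5, 5)
  task-5: need (2, 1, 4) fits (5, 5, 5); releases (0, 1, 0), pool now (5, 6, 5)
  task-0: need (1, 4, 1) fits (5, 6, 5); releases (2, 0, 2), pool now (7, 6, 7)
  task-3: need (1, 4, 1) fits (7, 6, 7); releases (1, 1, 0), pool now (8, 7, 7)
  task-2: need (4, 3, 4) fits (8, 7, 7); releases (1, 1, 0), pool now (9, 8, 7)


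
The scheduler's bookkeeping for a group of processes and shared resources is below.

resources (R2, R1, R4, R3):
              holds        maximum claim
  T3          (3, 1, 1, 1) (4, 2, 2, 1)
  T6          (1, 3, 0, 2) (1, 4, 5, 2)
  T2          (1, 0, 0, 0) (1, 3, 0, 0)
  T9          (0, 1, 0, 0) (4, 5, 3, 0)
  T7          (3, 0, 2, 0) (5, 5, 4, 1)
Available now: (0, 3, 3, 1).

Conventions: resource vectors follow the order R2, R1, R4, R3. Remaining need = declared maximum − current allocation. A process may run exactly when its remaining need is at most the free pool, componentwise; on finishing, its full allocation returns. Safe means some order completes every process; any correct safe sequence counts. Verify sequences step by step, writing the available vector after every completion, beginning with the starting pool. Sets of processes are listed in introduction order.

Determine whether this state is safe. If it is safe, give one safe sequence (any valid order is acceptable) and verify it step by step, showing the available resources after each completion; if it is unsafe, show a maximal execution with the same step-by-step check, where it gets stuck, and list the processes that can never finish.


SAFE — a valid safe sequence is T2, T3, T9, T7, T6.
Key observation: the order's first zero-slack moment is T2 ((0, 3, 0, 0) needed, (0, 3, 3, 1) free — a requested resource with nothing to spare).
Check, step by step:
  pool = (0, 3, 3, 1)
  T2: need (0, 3, 0, 0) fits (0, 3, 3, 1); releases (1, 0, 0, 0), pool now (1, 3, 3, 1)
  T3: need (1, 1, 1, 0) fits (1, 3, 3, 1); releases (3, 1, 1, 1), pool now (4, 4, 4, 2)
  T9: need (4, 4, 3, 0) fits (4, 4, 4, 2); releases (0, 1, 0, 0), pool now (4, 5, 4, 2)
  T7: need (2, 5, 2, 1) fits (4, 5, 4, 2); releases (3, 0, 2, 0), pool now (7, 5, 6, 2)
  T6: need (0, 1, 5, 0) fits (7, 5, 6, 2); releases (1, 3, 0, 2), pool now (8, 8, 6, 4)


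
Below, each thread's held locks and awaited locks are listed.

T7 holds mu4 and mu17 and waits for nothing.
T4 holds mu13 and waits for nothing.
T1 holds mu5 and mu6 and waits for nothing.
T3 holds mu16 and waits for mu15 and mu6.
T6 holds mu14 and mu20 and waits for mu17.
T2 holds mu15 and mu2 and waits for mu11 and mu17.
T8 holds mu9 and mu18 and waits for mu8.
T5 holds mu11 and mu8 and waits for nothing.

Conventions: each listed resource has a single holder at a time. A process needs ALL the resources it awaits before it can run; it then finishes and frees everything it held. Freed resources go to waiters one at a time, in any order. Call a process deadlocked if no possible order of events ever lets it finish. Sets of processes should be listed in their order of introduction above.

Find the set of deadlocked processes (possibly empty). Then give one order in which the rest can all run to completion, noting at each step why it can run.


Nothing here is deadlocked.
Key observation: the waits form no ring: some process can always run, and its releases unblock the others one by one.
A valid finishing order for the others: T4, T7, T5, T2, T1, T3, T8, T6.
Verifying each step:
  T4: no waits; runs immediately, freeing mu13
  T7: no waits; runs immediately, freeing mu4 and mu17
  T5: no waits; runs immediately, freeing mu11 and mu8
  T2 waits on mu11 and mu17 — all released -> runs and releases mu15 and mu2
  T1: no waits; runs immediately, freeing mu5 and mu6
  T3 waits on mu15 and mu6 — all released -> runs and releases mu16
  T8 waits on mu8 — all released -> runs and releases mu9 and mu18
  T6 waits on mu17 — all released -> runs and releases mu14 and mu20


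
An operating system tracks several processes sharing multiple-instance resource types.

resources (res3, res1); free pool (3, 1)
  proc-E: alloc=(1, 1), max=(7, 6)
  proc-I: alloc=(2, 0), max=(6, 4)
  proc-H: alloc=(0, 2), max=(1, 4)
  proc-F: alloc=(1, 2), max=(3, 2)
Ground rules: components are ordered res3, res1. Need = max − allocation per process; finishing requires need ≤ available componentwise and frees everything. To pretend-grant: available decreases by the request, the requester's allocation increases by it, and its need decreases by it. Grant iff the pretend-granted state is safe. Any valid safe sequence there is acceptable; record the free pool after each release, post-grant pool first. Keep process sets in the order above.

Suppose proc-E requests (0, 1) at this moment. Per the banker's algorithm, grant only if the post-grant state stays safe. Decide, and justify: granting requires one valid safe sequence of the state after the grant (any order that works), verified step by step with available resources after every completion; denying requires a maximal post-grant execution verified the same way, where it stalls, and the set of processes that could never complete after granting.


GRANT: granting preserves safety; a valid post-grant sequence is proc-F, proc-H, proc-I, proc-E.
Key observation: (3, 0) free after granting still covers proc-F first, and each release covers the next.
Verifying the post-grant state step by step:
  pool = (3, 0)
  proc-F: need (2, 0) fits (3, 0); releases (1, 2), pool now (4, 2)
  proc-H: need (1, 2) fits (4, 2); releases (0, 2), pool now (4, 4)
  proc-I: need (4, 4) fits (4, 4); releases (2, 0), pool now (6, 4)
  proc-E: need (6, 4) fits (6, 4); releases (1, 2), pool now (7, 6)


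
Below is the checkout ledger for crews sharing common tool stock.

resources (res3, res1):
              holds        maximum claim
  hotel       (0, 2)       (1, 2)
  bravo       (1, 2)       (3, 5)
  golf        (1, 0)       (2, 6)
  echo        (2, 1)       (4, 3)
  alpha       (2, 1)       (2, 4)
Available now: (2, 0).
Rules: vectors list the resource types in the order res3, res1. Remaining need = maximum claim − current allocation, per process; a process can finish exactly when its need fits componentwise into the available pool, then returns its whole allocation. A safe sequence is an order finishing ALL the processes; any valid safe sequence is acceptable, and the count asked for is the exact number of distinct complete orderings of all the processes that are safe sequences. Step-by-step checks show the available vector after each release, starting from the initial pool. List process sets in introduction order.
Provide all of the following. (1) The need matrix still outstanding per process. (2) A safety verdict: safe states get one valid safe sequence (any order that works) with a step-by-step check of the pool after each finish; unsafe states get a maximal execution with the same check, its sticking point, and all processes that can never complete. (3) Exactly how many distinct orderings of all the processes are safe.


(1) Remaining need (order res3, res1):
  hotel: (1, 0)
  bravo: (2, 3)
  golf: (1, 6)
  echo: (2, 2)
  alpha: (0, 3)
(2) SAFE. One safe sequence: hotel, echo, alpha, bravo, golf.
Key observation: the first exact fit in this order is echo — it needs (2, 2) with (2, 2) free, meeting a requested resource to the last unit.
Step-by-step check:
  pool = (2, 0)
  hotel needs (1, 0) <= (2, 0) -> finishes; pool += (0, 2) = (2, 2)
  echo needs (2, 2) <= (2, 2) -> finishes; pool += (2, 1) = (4, 3)
  alpha needs (0, 3) <= (4, 3) -> finishes; pool += (2, 1) = (6, 4)
  bravo needs (2, 3) <= (6, 4) -> finishes; pool += (1, 2) = (7, 6)
  golf needs (1, 6) <= (7, 6) -> finishes; pool += (1, 0) = (8, 6)
(3) Exactly 2 of the possible complete orderings are safe sequences.


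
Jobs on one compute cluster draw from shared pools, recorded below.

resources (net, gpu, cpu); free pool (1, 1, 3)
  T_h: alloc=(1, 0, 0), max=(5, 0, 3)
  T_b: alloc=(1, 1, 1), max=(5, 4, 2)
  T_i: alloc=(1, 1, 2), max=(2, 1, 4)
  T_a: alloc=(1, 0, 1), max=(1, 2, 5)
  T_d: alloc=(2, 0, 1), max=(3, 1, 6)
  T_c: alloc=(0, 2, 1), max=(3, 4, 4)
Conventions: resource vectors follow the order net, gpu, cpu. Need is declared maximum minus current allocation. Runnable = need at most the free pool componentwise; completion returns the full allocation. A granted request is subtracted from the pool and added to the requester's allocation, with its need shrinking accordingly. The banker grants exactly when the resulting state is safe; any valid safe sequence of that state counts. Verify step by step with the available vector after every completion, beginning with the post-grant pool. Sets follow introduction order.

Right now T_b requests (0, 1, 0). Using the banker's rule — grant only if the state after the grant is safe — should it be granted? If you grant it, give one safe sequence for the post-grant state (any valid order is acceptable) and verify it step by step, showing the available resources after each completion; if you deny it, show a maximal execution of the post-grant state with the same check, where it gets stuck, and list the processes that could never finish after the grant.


DENY: after the grant no complete ordering would exist.
Key observation: T_i, T_d, T_h can finish, but then (5, 1, 6) is all there is, and the blocked group's gpu demands exceed it.
On the post-grant state, T_i, T_d, T_h is a maximal run — nothing extends it. Step-by-step check:
  pool = (1, 0, 3)
  T_i needs (1, 0, 2) <= (1, 0, 3) -> finishes; pool += (1, 1, 2) = (2, 1, 5)
  T_d needs (1, 1, 5) <= (2, 1, 5) -> finishes; pool += (2, 0, 1) = (4, 1, 6)
  T_h needs (4, 0, 3) <= (4, 1, 6) -> finishes; pool += (1, 0, 0) = (5, 1, 6)
  blocked: T_b wants (4, 2, 1), pool (5, 1, 6) — not enough gpu
  blocked: T_a wants (0, 2, 4), pool (5, 1, 6) — not enough gpu
  blocked: T_c wants (3, 2, 3), pool (5, 1, 6) — not enough gpu
Had the request been granted, T_b, T_a and T_c could never finish.


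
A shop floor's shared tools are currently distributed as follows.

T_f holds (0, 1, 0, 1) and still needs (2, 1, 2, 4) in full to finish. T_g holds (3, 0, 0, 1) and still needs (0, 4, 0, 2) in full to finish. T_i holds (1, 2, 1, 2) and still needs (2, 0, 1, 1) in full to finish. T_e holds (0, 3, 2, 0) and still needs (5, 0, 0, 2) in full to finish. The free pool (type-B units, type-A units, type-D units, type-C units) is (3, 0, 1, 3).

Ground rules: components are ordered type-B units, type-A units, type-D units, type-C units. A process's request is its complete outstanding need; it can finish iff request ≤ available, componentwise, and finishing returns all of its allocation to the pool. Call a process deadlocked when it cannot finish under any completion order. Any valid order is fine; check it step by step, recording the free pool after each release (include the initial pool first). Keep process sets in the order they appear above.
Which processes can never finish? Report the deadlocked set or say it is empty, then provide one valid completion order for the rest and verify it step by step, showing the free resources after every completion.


Deadlocked: T_g and T_e.
Key observation: after T_i, T_f the pool peaks at (4, 3, 2, 6), and each blocked process is short somewhere: T_g on type-A units; T_e on type-B units.
A valid finishing order for the others: T_i, T_f. Verifying each step:
  pool = (3, 0, 1, 3)
  run T_i (needs (2, 0, 1, 1), free (3, 0, 1, 3)); after release of (1, 2, 1, 2) the pool is (4, 2, 2, 5)
  run T_f (needs (2, 1, 2, 4), free (4, 2, 2, 5)); after release of (0, 1, 0, 1) the pool is (4, 3, 2, 6)
The stuck group stays short no matter what:
  T_g cannot run: need (0, 4, 0, 2) vs free (4, 3, 2, 6) (insufficient type-A units)
  T_e cannot run: need (5, 0, 0, 2) vs free (4, 3, 2, 6) (insufficient type-B units)


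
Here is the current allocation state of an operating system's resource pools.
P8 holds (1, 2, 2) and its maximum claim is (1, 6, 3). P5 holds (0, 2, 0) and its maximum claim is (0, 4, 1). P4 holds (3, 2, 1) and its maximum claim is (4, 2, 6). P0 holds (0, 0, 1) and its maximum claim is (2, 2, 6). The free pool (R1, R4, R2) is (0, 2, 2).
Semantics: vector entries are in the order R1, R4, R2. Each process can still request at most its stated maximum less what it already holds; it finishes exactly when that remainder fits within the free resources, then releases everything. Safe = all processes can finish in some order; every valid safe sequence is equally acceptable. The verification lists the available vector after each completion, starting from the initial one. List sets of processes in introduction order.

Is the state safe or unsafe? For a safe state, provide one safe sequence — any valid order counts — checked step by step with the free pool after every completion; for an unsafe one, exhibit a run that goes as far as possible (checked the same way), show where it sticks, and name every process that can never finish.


UNSAFE — no complete ordering exists.
Key observation: even finishing P5, P8 leaves just (1, 6, 4) free — too little R2 for any of the remaining processes.
Going as far as possible: P5, P8; after that, nothing fits. Check, step by step:
  pool = (0, 2, 2)
  P5: need (0, 2, 1) fits (0, 2, 2); releases (0, 2, 0), pool now (0, 4, 2)
  P8: need (0, 4, 1) fits (0, 4, 2); releases (1, 2, 2), pool now (1, 6, 4)
  blocked: P4 wants (1, 0, 5), pool (1, 6, 4) — not enough R2
  blocked: P0 wants (2, 2, 5), pool (1, 6, 4) — not enough R1 and R2
Permanently blocked: P4 and P0.


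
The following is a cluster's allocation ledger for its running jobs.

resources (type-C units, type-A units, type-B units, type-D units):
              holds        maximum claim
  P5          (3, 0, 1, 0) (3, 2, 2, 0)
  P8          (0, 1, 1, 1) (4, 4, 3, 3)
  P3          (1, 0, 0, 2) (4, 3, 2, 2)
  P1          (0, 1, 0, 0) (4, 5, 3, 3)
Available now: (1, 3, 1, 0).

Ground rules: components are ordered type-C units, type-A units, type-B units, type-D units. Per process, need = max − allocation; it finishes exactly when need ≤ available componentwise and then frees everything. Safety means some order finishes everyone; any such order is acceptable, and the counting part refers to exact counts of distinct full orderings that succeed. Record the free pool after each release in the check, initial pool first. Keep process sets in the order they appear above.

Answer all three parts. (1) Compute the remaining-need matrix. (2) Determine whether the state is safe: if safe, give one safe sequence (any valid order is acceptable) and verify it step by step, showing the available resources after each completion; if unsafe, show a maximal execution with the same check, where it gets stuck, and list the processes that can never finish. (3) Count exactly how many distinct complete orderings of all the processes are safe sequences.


(1) Need matrix, components ordered type-C units, type-A units, type-B units, type-D units:
  P5: (0, 2, 1, 0)
  P8: (4, 3, 2, 2)
  P3: (3, 3, 2, 0)
  P1: (4, 4, 3, 3)
(2) SAFE. One safe sequence: P5, P3, P8, P1.
Key observation: the order's first zero-slack moment is P5 ((0, 2, 1, 0) needed, (1, 3, 1, 0) free — a requested resource with nothing to spare).
Step-by-step check:
  pool = (1, 3, 1, 0)
  run P5 (needs (0, 2, 1, 0), free (1, 3, 1, 0)); after release of (3, 0, 1, 0) the pool is (4, 3, 2, 0)
  run P3 (needs (3, 3, 2, 0), free (4, 3, 2, 0)); after release of (1, 0, 0, 2) the pool is (5, 3, 2, 2)
  run P8 (needs (4, 3, 2, 2), free (5, 3, 2, 2)); after release of (0, 1, 1, 1) the pool is (5, 4, 3, 3)
  run P1 (needs (4, 4, 3, 3), free (5, 4, 3, 3)); after release of (0, 1, 0, 0) the pool is (5, 5, 3, 3)
(3) The exact count: 1 of the possible complete orderings is a safe sequence.


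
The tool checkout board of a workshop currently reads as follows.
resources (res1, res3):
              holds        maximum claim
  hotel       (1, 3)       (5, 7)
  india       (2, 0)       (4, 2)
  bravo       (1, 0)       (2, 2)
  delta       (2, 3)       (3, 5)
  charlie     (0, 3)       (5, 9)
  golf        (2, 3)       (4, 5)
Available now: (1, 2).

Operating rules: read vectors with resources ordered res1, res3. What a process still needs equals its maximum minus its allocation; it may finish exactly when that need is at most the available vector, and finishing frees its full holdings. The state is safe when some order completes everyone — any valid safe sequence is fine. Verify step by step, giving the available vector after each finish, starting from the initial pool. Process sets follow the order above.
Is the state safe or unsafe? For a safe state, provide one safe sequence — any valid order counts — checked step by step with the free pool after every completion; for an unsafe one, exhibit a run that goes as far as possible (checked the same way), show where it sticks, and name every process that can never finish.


The state is SAFE; one workable sequence: bravo, golf, hotel, india, delta, charlie.
Key observation: the order's first zero-slack moment is bravo ((1, 2) needed, (1, 2) free — a requested resource with nothing to spare).
Step-by-step check:
  pool = (1, 2)
  bravo: need (1, 2) fits (1, 2); releases (1, 0), pool now (2, 2)
  golf: need (2, 2) fits (2, 2); releases (2, 3), pool now (4, 5)
  hotel: need (4, 4) fits (4, 5); releases (1, 3), pool now (5, 8)
  india: need (2, 2) fits (5, 8); releases (2, 0), pool now (7, 8)
  delta: need (1, 2) fits (7, 8); releases (2, 3), pool now (9, 11)
  charlie: need (5, 6) fits (9, 11); releases (0, 3), pool now (9, 14)


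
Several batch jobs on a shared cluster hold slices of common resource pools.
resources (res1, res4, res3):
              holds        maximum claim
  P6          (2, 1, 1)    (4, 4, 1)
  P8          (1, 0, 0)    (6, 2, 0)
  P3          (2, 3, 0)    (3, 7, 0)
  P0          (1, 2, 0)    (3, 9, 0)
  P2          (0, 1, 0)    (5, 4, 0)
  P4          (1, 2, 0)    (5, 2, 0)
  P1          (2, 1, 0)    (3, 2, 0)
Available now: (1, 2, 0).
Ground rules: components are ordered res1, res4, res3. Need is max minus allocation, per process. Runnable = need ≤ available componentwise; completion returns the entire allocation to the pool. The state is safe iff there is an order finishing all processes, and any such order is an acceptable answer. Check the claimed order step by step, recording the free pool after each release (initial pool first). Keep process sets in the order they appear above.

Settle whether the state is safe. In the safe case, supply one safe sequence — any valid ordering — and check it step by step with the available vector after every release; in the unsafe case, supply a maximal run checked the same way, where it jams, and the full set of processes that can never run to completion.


SAFE — a valid safe sequence is P1, P6, P2, P8, P4, P0, P3.
Key observation: reading the order forward, P1 is the first process whose need (1, 1, 0) meets the free pool (1, 2, 0) exactly on a resource it requests.
Step-by-step check:
  pool = (1, 2, 0)
  P1 needs (1, 1, 0) <= (1, 2, 0) -> finishes; pool += (2, 1, 0) = (3, 3, 0)
  P6 needs (2, 3, 0) <= (3, 3, 0) -> finishes; pool += (2, 1, 1) = (5, 4, 1)
  P2 needs (5, 3, 0) <= (5, 4, 1) -> finishes; pool += (0, 1, 0) = (5, 5, 1)
  P8 needs (5, 2, 0) <= (5, 5, 1) -> finishes; pool += (1, 0, 0) = (6, 5, 1)
  P4 needs (4, 0, 0) <= (6, 5, 1) -> finishes; pool += (1, 2, 0) = (7, 7, 1)
  P0 needs (2, 7, 0) <= (7, 7, 1) -> finishes; pool += (1, 2, 0) = (8, 9, 1)
  P3 needs (1, 4, 0) <= (8, 9, 1) -> finishes; pool += (2, 3, 0) = (10, 12, 1)


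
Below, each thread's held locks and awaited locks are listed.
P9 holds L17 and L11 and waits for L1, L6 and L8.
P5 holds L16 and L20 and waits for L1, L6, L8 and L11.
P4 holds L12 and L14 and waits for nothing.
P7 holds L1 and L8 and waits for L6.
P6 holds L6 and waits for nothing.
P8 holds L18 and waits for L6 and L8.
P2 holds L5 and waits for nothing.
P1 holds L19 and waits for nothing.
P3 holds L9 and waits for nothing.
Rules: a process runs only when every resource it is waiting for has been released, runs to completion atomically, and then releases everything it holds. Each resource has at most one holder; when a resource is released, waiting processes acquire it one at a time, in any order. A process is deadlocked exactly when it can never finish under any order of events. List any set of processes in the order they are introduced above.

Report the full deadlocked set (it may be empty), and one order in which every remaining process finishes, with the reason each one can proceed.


No process is deadlocked.
Key observation: the wait relation is loop-free; peeling off processes with no waits unwinds the whole state.
The rest can finish in the order P3, P2, P6, P7, P9, P8, P5, P1, P4.
Step-by-step check:
  run P3 (it waits on nothing); releases L9
  run P2 (it waits on nothing); releases L5
  run P6 (it waits on nothing); releases L6
  P7: everything it awaited (L6) is free; runs, freeing L1 and L8
  P9: everything it awaited (L1, L6 and L8) is free; runs, freeing L17 and L11
  P8: everything it awaited (L6 and L8) is free; runs, freeing L18
  P5: everything it awaited (L1, L6, L8 and L11) is free; runs, freeing L16 and L20
  run P1 (it waits on nothing); releases L19
  run P4 (it waits on nothing); releases L12 and L14


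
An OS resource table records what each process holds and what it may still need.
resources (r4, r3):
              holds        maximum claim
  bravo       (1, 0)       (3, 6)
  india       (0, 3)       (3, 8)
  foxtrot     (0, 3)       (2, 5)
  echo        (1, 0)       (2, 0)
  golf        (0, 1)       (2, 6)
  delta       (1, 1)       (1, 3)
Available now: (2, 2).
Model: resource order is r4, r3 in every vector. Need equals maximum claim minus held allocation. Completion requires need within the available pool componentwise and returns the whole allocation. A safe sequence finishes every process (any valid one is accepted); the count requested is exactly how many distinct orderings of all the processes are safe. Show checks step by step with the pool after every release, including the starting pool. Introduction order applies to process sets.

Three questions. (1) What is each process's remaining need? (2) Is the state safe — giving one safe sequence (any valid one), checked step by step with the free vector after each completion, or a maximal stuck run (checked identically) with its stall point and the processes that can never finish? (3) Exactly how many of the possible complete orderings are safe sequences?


(1) Need matrix, components ordered r4, r3:
  bravo: (2, 6)
  india: (3, 5)
  foxtrot: (2, 2)
  echo: (1, 0)
  golf: (2, 5)
  delta: (0, 2)
(2) SAFE. One safe sequence: echo, foxtrot, delta, india, golf, bravo.
Key observation: foxtrot marks the first exact bind of the order: its need (2, 2) fits the free (3, 2) with zero slack on a requested resource.
Verifying each step:
  pool = (2, 2)
  run echo (needs (1, 0), free (2, 2)); after release of (1, 0) the pool is (3, 2)
  run foxtrot (needs (2, 2), free (3, 2)); after release of (0, 3) the pool is (3, 5)
  run delta (needs (0, 2), free (3, 5)); after release of (1, 1) the pool is (4, 6)
  run india (needs (3, 5), free (4, 6)); after release of (0, 3) the pool is (4, 9)
  run golf (needs (2, 5), free (4, 9)); after release of (0, 1) the pool is (4, 10)
  run bravo (needs (2, 6), free (4, 10)); after release of (1, 0) the pool is (5, 10)
(3) Exactly 114 of the possible complete orderings are safe sequences.
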